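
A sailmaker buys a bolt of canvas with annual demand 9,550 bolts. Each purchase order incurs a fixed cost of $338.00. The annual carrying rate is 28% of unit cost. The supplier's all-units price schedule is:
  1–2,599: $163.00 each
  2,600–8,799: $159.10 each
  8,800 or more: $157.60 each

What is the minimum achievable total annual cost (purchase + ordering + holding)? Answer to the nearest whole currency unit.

Holding cost per unit per year at price C is H = 0.28·C.
Candidates are each tier's EOQ (if it falls in that tier) and each price-break quantity.
EOQ at $163.00 = 376.1 (feasible in tier 1): TC = 9,550×$163.00 + (9,550/376.1)×338 + (376.1/2)×0.28×$163.00 = $1,573,815.16.
EOQ at $159.10 = 380.7 < 2600, so use break Q=2600: TC = 9,550×$159.10 + (9,550/2600.0)×338 + (2600.0/2)×0.28×$159.10 = $1,578,558.90.
EOQ at $157.60 = 382.5 < 8800, so use break Q=8800: TC = 9,550×$157.60 + (9,550/8800.0)×338 + (8800.0/2)×0.28×$157.60 = $1,699,610.01.
Lowest total cost among the candidates is at Q = 376.1.

TC* ≈ $1,573,815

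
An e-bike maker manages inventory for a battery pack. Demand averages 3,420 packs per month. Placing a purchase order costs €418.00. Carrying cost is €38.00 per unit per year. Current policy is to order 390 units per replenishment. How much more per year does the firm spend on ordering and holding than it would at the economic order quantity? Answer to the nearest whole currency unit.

Annual demand D = 3,420 × 12 = 41,040.
EOQ = √(2DS/H) = √(2 × 41,040 × 418 / 38) ≈ 950.20.
Cost at Q* = (D/Q*)S + (Q*/2)H = √(2DSH) ≈ €36,107.60.
Cost at Q = 390: (41,040/390)×418 + (390/2)×38 = €43,986.46 + €7,410.00 = €51,396.46.
Excess = €51,396.46 − €36,107.60 = €15,288.86.

Extra cost ≈ €15,289 per year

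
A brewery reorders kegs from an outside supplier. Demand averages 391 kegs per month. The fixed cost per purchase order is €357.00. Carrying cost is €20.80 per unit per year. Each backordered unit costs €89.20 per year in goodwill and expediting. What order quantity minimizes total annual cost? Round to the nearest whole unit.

Annual demand D = 391 × 12 = 4,692.
With planned backorders, Q* = √(2DS/H) · √((H+B)/B).
√(2DS/H) = √(2 × 4,692 × 357 / 20.8) = 401.325.
√((H+B)/B) = √((20.8+89.2)/89.2) = 1.1105.
Q* ≈ 445.667.

Q* ≈ 446 kegs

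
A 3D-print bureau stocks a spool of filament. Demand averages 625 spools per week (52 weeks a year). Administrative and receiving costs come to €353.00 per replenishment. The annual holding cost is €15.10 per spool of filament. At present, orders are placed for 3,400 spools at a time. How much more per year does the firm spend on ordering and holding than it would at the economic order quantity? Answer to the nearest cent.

Extra cost ≈ €10,430.57 per year

Annual demand D = 625 × 52 = 32,500.
EOQ = √(2DS/H) = √(2 × 32,500 × 353 / 15.1) ≈ 1232.69.
Cost at Q* = (D/Q*)S + (Q*/2)H = √(2DSH) ≈ €18,613.69.
Cost at Q = 3,400: (32,500/3,400)×353 + (3,400/2)×15.1 = €3,374.26 + €25,670.00 = €29,044.26.
Excess = €29,044.26 − €18,613.69 = €10,430.57.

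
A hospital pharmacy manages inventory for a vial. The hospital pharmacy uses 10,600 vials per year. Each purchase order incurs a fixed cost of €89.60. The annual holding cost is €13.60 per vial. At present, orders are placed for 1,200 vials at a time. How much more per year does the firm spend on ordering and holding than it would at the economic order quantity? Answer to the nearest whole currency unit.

Extra cost ≈ €3,869 per year

EOQ = √(2DS/H) = √(2 × 10,600 × 89.6 / 13.6) ≈ 373.73.
Cost at Q* = (D/Q*)S + (Q*/2)H = √(2DSH) ≈ €5,082.66.
Cost at Q = 1,200: (10,600/1,200)×89.6 + (1,200/2)×13.6 = €791.47 + €8,160.00 = €8,951.47.
Excess = €8,951.47 − €5,082.66 = €3,868.80.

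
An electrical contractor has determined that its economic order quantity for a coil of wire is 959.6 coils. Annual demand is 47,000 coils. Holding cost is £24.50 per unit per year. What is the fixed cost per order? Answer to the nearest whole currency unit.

S ≈ £240

Squaring Q* = √(2DS/H) gives Q*² = 2DS/H.
From Q* = √(2DS/H): S = Q*²H / (2D) = 959.6² × 24.5 / (2 × 47,000) = 240.0041.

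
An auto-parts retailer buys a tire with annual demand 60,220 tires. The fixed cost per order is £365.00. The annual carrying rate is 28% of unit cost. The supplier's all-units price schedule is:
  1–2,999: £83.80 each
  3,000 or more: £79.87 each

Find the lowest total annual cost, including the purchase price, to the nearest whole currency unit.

Holding cost per unit per year at price C is H = 0.28·C.
Evaluate total cost at each tier's feasible EOQ or, if the EOQ is below the tier, at the tier's minimum quantity.
EOQ at £83.80 = 1368.8 (feasible in tier 1): TC = 60,220×£83.80 + (60,220/1368.8)×365 + (1368.8/2)×0.28×£83.80 = £5,078,552.84.
EOQ at £79.87 = 1402.0 < 3000, so use break Q=3000: TC = 60,220×£79.87 + (60,220/3000.0)×365 + (3000.0/2)×0.28×£79.87 = £4,850,643.57.
Lowest total cost among the candidates is at Q = 3000.0.

TC* ≈ £4,850,644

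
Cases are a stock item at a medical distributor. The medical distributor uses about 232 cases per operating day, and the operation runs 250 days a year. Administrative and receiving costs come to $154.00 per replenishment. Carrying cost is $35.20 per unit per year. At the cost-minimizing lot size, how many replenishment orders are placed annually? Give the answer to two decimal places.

Annual demand D = 232 × 250 = 58,000.
Q* = √(2DS/H) = √(2 × 58,000 × 154 / 35.2) ≈ 712.39.
Orders per year = D / Q* = 58,000 / 712.39 ≈ 81.416.

N ≈ 81.42 orders per year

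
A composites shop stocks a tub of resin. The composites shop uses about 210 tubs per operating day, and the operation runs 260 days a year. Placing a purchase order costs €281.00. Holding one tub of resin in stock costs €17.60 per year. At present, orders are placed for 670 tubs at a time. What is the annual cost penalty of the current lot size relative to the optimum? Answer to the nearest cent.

Extra cost ≈ €5,556.22 per year

Annual demand D = 210 × 260 = 54,600.
EOQ = √(2DS/H) = √(2 × 54,600 × 281 / 17.6) ≈ 1320.41.
Cost at Q* = (D/Q*)S + (Q*/2)H = √(2DSH) ≈ €23,239.18.
Cost at Q = 670: (54,600/670)×281 + (670/2)×17.6 = €22,899.40 + €5,896.00 = €28,795.40.
Excess = €28,795.40 − €23,239.18 = €5,556.22.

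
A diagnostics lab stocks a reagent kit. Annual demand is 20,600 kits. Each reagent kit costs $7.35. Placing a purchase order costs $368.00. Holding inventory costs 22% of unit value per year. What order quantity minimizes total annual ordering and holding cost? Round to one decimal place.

Holding cost H = 0.22 × $7.35 = $1.6170 per unit per year.
EOQ = √(2DS / H) = √(2 × 20,600 × 368 / 1.617).
= √(15,161,600 / 1.617) = √9,376,376.0049 ≈ 3062.087.

Q* ≈ 3,062.1 kits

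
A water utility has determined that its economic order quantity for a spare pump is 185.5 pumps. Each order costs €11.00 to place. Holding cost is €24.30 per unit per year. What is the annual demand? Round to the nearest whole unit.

Invert the EOQ relation Q*² = 2DS/H.
From Q* = √(2DS/H): D = Q*²H / (2S) = 185.5² × 24.3 / (2 × 11) = 38007.685.

D ≈ 38,008 pumps per year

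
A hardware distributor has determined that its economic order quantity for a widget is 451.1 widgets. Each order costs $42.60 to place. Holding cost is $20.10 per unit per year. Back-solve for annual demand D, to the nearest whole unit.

Squaring Q* = √(2DS/H) gives Q*² = 2DS/H.
From Q* = √(2DS/H): D = Q*²H / (2S) = 451.1² × 20.1 / (2 × 42.6) = 48006.729.

D ≈ 48,007 widgets per year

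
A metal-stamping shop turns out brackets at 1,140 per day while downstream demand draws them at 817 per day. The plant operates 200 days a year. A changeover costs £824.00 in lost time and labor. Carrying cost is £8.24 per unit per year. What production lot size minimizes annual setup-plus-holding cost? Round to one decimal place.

Q* ≈ 10,739.7 brackets

Annual demand D = 817 × 200 = 163,400.
Production build-up factor (1 − d/p) = 1 − 817/1,140 = 0.2833.
Q* = √(2DS / (H(1 − d/p))) = √(2 × 163,400 × 824 / (8.24 × 0.2833)).
= √(269,283,200 / 2.3347) ≈ 10739.701.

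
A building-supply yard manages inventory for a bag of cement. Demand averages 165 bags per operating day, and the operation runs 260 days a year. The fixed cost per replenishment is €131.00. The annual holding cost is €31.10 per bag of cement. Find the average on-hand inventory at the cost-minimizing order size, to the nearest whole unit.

Annual demand D = 165 × 260 = 42,900.
Q* = √(2DS/H) = √(2 × 42,900 × 131 / 31.1) ≈ 601.17.
Average inventory = Q*/2 ≈ 601.17 / 2 = 300.586.

Average inventory ≈ 301 bags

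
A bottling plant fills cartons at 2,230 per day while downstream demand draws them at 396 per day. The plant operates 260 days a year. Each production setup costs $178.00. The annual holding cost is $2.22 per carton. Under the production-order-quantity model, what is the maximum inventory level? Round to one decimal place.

Annual demand D = 396 × 260 = 102,960.
Production build-up factor (1 − d/p) = 1 − 396/2,230 = 0.8224.
Q* = √(2DS / (H(1 − d/p))) = √(2 × 102,960 × 178 / (2.22 × 0.8224)).
= √(36,653,760 / 1.8258) ≈ 4480.594.
Maximum inventory = Q*(1 − d/p) = 4480.594 × 0.8224 ≈ 3684.937.

I_max ≈ 3,684.9 cartons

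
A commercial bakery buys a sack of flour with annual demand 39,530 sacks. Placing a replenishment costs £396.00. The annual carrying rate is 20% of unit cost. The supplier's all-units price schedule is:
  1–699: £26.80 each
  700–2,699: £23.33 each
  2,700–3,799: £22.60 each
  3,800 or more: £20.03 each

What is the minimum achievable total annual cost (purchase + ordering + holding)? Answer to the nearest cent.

Holding cost per unit per year at price C is H = 0.20·C.
Candidates are each tier's EOQ (if it falls in that tier) and each price-break quantity.
Tier 1 (£26.80): EOQ = 2416.8 exceeds tier's upper bound 699, so this tier is dominated.
EOQ at £23.33 = 2590.3 (feasible in tier 2): TC = 39,530×£23.33 + (39,530/2590.3)×396 + (2590.3/2)×0.20×£23.33 = £934,321.34.
EOQ at £22.60 = 2631.8 < 2700, so use break Q=2700: TC = 39,530×£22.60 + (39,530/2700.0)×396 + (2700.0/2)×0.20×£22.60 = £905,277.73.
EOQ at £20.03 = 2795.6 < 3800, so use break Q=3800: TC = 39,530×£20.03 + (39,530/3800.0)×396 + (3800.0/2)×0.20×£20.03 = £803,516.74.
Lowest total cost among the candidates is at Q = 3800.0.

TC* ≈ £803,516.74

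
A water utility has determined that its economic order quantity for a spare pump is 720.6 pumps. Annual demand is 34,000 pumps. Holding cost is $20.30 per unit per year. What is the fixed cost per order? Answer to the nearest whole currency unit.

S ≈ $155

The basic EOQ model gives Q* = √(2DS/H); rearrange for the unknown.
From Q* = √(2DS/H): S = Q*²H / (2D) = 720.6² × 20.3 / (2 × 34,000) = 155.0157.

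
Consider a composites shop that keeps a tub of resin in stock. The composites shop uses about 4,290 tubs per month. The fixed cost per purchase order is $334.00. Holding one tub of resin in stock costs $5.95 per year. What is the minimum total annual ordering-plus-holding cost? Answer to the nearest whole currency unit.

Annual demand D = 4,290 × 12 = 51,480.
Q* = √(2DS/H) = √(2 × 51,480 × 334 / 5.95) ≈ 2404.08.
At the optimum the two cost components are equal, so total cost = 2·(Q*/2)H = Q*·H.
Minimum total = √(2DSH) = √(2 × 51,480 × 334 × 5.95) ≈ 14304.279.

TC* ≈ $14,304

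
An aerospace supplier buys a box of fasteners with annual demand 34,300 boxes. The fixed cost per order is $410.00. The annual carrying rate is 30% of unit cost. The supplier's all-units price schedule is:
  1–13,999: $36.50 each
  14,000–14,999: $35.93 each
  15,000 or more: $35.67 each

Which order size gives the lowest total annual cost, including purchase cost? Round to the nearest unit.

Holding cost per unit per year at price C is H = 0.30·C.
For each price level, check whether its EOQ is feasible; otherwise the best quantity at that price is the breakpoint.
EOQ at $36.50 = 1602.7 (feasible in tier 1): TC = 34,300×$36.50 + (34,300/1602.7)×410 + (1602.7/2)×0.30×$36.50 = $1,269,499.35.
EOQ at $35.93 = 1615.3 < 14000, so use break Q=14000: TC = 34,300×$35.93 + (34,300/14000.0)×410 + (14000.0/2)×0.30×$35.93 = $1,308,856.50.
EOQ at $35.67 = 1621.2 < 15000, so use break Q=15000: TC = 34,300×$35.67 + (34,300/15000.0)×410 + (15000.0/2)×0.30×$35.67 = $1,304,676.03.
Lowest total cost is $1,269,499.35 at Q = 1602.7.

Q* ≈ 1,603 boxes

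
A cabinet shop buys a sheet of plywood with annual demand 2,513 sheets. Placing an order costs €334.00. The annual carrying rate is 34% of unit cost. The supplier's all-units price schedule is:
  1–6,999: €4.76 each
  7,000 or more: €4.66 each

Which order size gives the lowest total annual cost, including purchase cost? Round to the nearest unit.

Holding cost per unit per year at price C is H = 0.34·C.
Candidates are each tier's EOQ (if it falls in that tier) and each price-break quantity.
EOQ at €4.76 = 1018.5 (feasible in tier 1): TC = 2,513×€4.76 + (2,513/1018.5)×334 + (1018.5/2)×0.34×€4.76 = €13,610.15.
EOQ at €4.66 = 1029.3 < 7000, so use break Q=7000: TC = 2,513×€4.66 + (2,513/7000.0)×334 + (7000.0/2)×0.34×€4.66 = €17,375.89.
Lowest total cost is €13,610.15 at Q = 1018.5.

Q* ≈ 1,018 sheets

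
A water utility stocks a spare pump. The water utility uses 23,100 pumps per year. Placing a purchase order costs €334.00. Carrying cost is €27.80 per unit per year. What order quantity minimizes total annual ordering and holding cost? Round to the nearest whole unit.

Q* ≈ 745 pumps

EOQ = √(2DS / H) = √(2 × 23,100 × 334 / 27.8).
= √(15,430,800 / 27.8) = √555,064.7482 ≈ 745.027.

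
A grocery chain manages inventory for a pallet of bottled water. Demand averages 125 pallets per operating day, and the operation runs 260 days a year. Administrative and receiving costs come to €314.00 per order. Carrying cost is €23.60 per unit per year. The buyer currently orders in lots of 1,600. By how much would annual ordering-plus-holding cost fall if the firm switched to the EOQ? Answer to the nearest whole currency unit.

Extra cost ≈ €3,311 per year

Annual demand D = 125 × 260 = 32,500.
EOQ = √(2DS/H) = √(2 × 32,500 × 314 / 23.6) ≈ 929.96.
Cost at Q* = (D/Q*)S + (Q*/2)H = √(2DSH) ≈ €21,947.12.
Cost at Q = 1,600: (32,500/1,600)×314 + (1,600/2)×23.6 = €6,378.12 + €18,880.00 = €25,258.12.
Excess = €25,258.12 − €21,947.12 = €3,311.01.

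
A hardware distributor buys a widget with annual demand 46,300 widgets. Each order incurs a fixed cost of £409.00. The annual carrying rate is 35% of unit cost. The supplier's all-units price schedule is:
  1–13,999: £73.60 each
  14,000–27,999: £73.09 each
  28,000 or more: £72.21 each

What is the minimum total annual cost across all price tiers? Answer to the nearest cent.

Holding cost per unit per year at price C is H = 0.35·C.
Candidates are each tier's EOQ (if it falls in that tier) and each price-break quantity.
EOQ at £73.60 = 1212.5 (feasible in tier 1): TC = 46,300×£73.60 + (46,300/1212.5)×409 + (1212.5/2)×0.35×£73.60 = £3,438,914.90.
EOQ at £73.09 = 1216.8 < 14000, so use break Q=14000: TC = 46,300×£73.09 + (46,300/14000.0)×409 + (14000.0/2)×0.35×£73.09 = £3,564,490.12.
EOQ at £72.21 = 1224.1 < 28000, so use break Q=28000: TC = 46,300×£72.21 + (46,300/28000.0)×409 + (28000.0/2)×0.35×£72.21 = £3,697,828.31.
Lowest total cost among the candidates is at Q = 1212.5.

TC* ≈ £3,438,914.90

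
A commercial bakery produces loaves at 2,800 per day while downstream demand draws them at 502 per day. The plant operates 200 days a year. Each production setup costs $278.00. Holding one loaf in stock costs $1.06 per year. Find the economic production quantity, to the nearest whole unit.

Q* ≈ 8,010 loaves

Annual demand D = 502 × 200 = 100,400.
Production build-up factor (1 − d/p) = 1 − 502/2,800 = 0.8207.
Q* = √(2DS / (H(1 − d/p))) = √(2 × 100,400 × 278 / (1.06 × 0.8207)).
= √(55,822,400 / 0.87) ≈ 8010.421.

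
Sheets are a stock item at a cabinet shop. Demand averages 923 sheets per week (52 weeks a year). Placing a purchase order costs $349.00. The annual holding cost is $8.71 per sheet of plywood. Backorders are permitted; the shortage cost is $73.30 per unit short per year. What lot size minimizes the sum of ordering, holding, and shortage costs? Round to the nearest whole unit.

Q* ≈ 2,074 sheets

Annual demand D = 923 × 52 = 47,996.
With planned backorders, Q* = √(2DS/H) · √((H+B)/B).
√(2DS/H) = √(2 × 47,996 × 349 / 8.71) = 1961.197.
√((H+B)/B) = √((8.71+73.3)/73.3) = 1.0577.
Q* ≈ 2074.448.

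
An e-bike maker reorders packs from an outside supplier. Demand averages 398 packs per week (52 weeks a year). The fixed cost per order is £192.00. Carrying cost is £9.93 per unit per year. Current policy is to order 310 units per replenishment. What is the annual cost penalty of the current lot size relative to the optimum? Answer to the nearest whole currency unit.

Annual demand D = 398 × 52 = 20,696.
EOQ = √(2DS/H) = √(2 × 20,696 × 192 / 9.93) ≈ 894.61.
Cost at Q* = (D/Q*)S + (Q*/2)H = √(2DSH) ≈ £8,883.49.
Cost at Q = 310: (20,696/310)×192 + (310/2)×9.93 = £12,818.17 + £1,539.15 = £14,357.32.
Excess = £14,357.32 − £8,883.49 = £5,473.83.

Extra cost ≈ £5,474 per year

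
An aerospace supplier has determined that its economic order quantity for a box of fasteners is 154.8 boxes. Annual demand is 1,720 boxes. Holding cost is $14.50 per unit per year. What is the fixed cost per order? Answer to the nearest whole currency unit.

The basic EOQ model gives Q* = √(2DS/H); rearrange for the unknown.
From Q* = √(2DS/H): S = Q*²H / (2D) = 154.8² × 14.5 / (2 × 1,720) = 101.0070.

S ≈ $101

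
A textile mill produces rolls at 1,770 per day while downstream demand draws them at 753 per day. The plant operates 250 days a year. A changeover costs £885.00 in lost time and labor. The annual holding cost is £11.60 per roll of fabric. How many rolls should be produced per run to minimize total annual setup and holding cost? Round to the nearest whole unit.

Annual demand D = 753 × 250 = 188,250.
Production build-up factor (1 − d/p) = 1 − 753/1,770 = 0.5746.
Q* = √(2DS / (H(1 − d/p))) = √(2 × 188,250 × 885 / (11.6 × 0.5746)).
= √(333,202,500 / 6.6651) ≈ 7070.519.

Q* ≈ 7,071 rolls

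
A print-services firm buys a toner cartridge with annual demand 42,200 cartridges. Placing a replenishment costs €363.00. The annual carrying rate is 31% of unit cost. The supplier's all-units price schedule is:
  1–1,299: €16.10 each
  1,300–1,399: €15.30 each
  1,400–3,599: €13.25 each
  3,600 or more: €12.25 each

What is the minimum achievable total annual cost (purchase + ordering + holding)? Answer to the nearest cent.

Holding cost per unit per year at price C is H = 0.31·C.
For each price level, check whether its EOQ is feasible; otherwise the best quantity at that price is the breakpoint.
Tier 1 (€16.10): EOQ = 2477.6 exceeds tier's upper bound 1299, so this tier is dominated.
Tier 2 (€15.30): EOQ = 2541.5 exceeds tier's upper bound 1399, so this tier is dominated.
EOQ at €13.25 = 2731.1 (feasible in tier 3): TC = 42,200×€13.25 + (42,200/2731.1)×363 + (2731.1/2)×0.31×€13.25 = €570,367.95.
EOQ at €12.25 = 2840.4 < 3600, so use break Q=3600: TC = 42,200×€12.25 + (42,200/3600.0)×363 + (3600.0/2)×0.31×€12.25 = €528,040.67.
Lowest total cost among the candidates is at Q = 3600.0.

TC* ≈ €528,040.67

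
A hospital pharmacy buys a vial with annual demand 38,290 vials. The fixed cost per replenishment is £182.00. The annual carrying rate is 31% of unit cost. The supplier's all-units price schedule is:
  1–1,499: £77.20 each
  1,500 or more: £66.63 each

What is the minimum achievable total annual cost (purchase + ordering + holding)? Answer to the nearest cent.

TC* ≈ £2,571,400.03

Holding cost per unit per year at price C is H = 0.31·C.
Candidates are each tier's EOQ (if it falls in that tier) and each price-break quantity.
EOQ at £77.20 = 763.1 (feasible in tier 1): TC = 38,290×£77.20 + (38,290/763.1)×182 + (763.1/2)×0.31×£77.20 = £2,974,251.45.
EOQ at £66.63 = 821.4 < 1500, so use break Q=1500: TC = 38,290×£66.63 + (38,290/1500.0)×182 + (1500.0/2)×0.31×£66.63 = £2,571,400.03.
Lowest total cost among the candidates is at Q = 1500.0.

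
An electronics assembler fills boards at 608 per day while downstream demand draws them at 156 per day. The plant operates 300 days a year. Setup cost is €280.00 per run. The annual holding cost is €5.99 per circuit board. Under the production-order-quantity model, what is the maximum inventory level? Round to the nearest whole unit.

Annual demand D = 156 × 300 = 46,800.
Production build-up factor (1 − d/p) = 1 − 156/608 = 0.7434.
Q* = √(2DS / (H(1 − d/p))) = √(2 × 46,800 × 280 / (5.99 × 0.7434)).
= √(26,208,000 / 4.4531) ≈ 2425.974.
Maximum inventory = Q*(1 − d/p) = 2425.974 × 0.7434 ≈ 1803.520.

I_max ≈ 1,804 boards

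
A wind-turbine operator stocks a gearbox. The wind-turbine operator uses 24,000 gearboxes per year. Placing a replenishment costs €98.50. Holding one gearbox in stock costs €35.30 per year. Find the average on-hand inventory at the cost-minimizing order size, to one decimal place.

Q* = √(2DS/H) = √(2 × 24,000 × 98.5 / 35.3) ≈ 365.97.
Average inventory = Q*/2 ≈ 365.97 / 2 = 182.987.

Average inventory ≈ 183.0 gearboxes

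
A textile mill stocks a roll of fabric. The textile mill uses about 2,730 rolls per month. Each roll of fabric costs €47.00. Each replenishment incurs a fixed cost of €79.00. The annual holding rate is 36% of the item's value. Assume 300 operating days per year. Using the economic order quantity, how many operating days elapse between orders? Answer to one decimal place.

T ≈ 5.1 days

Annual demand D = 2,730 × 12 = 32,760.
Holding cost H = 0.36 × €47.00 = €16.9200 per unit per year.
The optimal lot size = √(2DS/H) = √(2 × 32,760 × 79 / 16.92) ≈ 553.10.
Cycle time = Q*/D × 300 = 553.10 / 32,760 × 300 ≈ 5.065 days.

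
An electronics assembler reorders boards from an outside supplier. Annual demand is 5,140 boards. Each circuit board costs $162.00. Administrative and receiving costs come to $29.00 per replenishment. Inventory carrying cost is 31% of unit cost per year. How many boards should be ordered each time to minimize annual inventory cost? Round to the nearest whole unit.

Holding cost H = 0.31 × $162.00 = $50.2200 per unit per year.
EOQ = √(2DS / H) = √(2 × 5,140 × 29 / 50.22).
= √(298,120 / 50.22) = √5,936.2804 ≈ 77.047.

Q* ≈ 77 boards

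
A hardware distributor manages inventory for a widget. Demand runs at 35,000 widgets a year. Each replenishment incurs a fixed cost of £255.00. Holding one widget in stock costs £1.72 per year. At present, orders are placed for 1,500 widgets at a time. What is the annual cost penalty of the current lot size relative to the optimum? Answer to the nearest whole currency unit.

Extra cost ≈ £1,699 per year

EOQ = √(2DS/H) = √(2 × 35,000 × 255 / 1.72) ≈ 3221.48.
Cost at Q* = (D/Q*)S + (Q*/2)H = √(2DSH) ≈ £5,540.94.
Cost at Q = 1,500: (35,000/1,500)×255 + (1,500/2)×1.72 = £5,950.00 + £1,290.00 = £7,240.00.
Excess = £7,240.00 − £5,540.94 = £1,699.06.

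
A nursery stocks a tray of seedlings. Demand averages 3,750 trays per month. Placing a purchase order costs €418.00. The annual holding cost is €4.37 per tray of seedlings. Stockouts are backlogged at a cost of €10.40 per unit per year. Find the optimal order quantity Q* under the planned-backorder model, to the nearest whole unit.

Q* ≈ 3,497 trays

Annual demand D = 3,750 × 12 = 45,000.
With planned backorders, Q* = √(2DS/H) · √((H+B)/B).
√(2DS/H) = √(2 × 45,000 × 418 / 4.37) = 2934.058.
√((H+B)/B) = √((4.37+10.4)/10.4) = 1.1917.
Q* ≈ 3496.570.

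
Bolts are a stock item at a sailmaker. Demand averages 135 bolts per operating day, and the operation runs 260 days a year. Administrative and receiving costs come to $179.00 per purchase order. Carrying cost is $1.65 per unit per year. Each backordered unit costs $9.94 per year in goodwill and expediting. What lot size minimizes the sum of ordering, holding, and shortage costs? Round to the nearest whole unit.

Q* ≈ 2,980 bolts

Annual demand D = 135 × 260 = 35,100.
With planned backorders, Q* = √(2DS/H) · √((H+B)/B).
√(2DS/H) = √(2 × 35,100 × 179 / 1.65) = 2759.644.
√((H+B)/B) = √((1.65+9.94)/9.94) = 1.0798.
Q* ≈ 2979.900.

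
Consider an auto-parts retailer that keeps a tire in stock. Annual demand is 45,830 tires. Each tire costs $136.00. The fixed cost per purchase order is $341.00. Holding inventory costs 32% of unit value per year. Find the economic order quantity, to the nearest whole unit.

Q* ≈ 847 tires

Holding cost H = 0.32 × $136.00 = $43.5200 per unit per year.
EOQ = √(2DS / H) = √(2 × 45,830 × 341 / 43.52).
= √(31,256,060 / 43.52) = √718,199.9081 ≈ 847.467.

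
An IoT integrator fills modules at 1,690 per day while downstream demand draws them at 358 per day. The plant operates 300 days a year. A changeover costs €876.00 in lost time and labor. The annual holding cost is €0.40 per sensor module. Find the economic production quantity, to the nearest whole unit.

Annual demand D = 358 × 300 = 107,400.
Production build-up factor (1 − d/p) = 1 − 358/1,690 = 0.7882.
Q* = √(2DS / (H(1 − d/p))) = √(2 × 107,400 × 876 / (0.4 × 0.7882)).
= √(188,164,800 / 0.3153) ≈ 24430.392.

Q* ≈ 24,430 modules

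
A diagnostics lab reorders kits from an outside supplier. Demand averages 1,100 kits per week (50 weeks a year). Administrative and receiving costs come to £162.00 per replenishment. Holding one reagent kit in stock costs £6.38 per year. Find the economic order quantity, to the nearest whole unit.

Q* ≈ 1,671 kits

Annual demand D = 1,100 × 50 = 55,000.
EOQ = √(2DS / H) = √(2 × 55,000 × 162 / 6.38).
= √(17,820,000 / 6.38) = √2,793,103.4483 ≈ 1671.258.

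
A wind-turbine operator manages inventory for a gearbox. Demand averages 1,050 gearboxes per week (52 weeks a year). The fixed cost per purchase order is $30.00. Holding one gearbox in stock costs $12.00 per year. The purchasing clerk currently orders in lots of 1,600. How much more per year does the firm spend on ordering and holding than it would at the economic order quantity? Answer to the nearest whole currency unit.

Annual demand D = 1,050 × 52 = 54,600.
EOQ = √(2DS/H) = √(2 × 54,600 × 30 / 12) ≈ 522.49.
Cost at Q* = (D/Q*)S + (Q*/2)H = √(2DSH) ≈ $6,269.93.
Cost at Q = 1,600: (54,600/1,600)×30 + (1,600/2)×12 = $1,023.75 + $9,600.00 = $10,623.75.
Excess = $10,623.75 − $6,269.93 = $4,353.82.

Extra cost ≈ $4,354 per year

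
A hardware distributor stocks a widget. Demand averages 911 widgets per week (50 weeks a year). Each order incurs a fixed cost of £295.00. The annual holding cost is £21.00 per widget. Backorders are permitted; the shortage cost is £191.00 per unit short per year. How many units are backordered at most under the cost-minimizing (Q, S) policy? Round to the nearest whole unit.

Annual demand D = 911 × 50 = 45,550.
With planned backorders, Q* = √(2DS/H) · √((H+B)/B).
√(2DS/H) = √(2 × 45,550 × 295 / 21) = 1131.255.
√((H+B)/B) = √((21+191)/191) = 1.0535.
Q* ≈ 1191.823.
S* = Q* · H/(H+B) = 1191.823 × 21/212 ≈ 118.058.

S* ≈ 118 widgets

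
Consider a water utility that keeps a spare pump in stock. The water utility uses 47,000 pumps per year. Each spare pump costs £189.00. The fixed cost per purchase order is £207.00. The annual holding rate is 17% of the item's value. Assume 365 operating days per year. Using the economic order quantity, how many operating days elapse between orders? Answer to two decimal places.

Holding cost H = 0.17 × £189.00 = £32.1300 per unit per year.
The optimal lot size = √(2DS/H) = √(2 × 47,000 × 207 / 32.13) ≈ 778.20.
Cycle time = Q*/D × 365 = 778.20 / 47,000 × 365 ≈ 6.044 days.

T ≈ 6.04 days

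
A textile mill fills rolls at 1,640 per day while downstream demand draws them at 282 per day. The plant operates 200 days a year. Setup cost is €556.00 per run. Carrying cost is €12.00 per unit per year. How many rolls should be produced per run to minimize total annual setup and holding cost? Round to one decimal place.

Annual demand D = 282 × 200 = 56,400.
Production build-up factor (1 − d/p) = 1 − 282/1,640 = 0.8280.
Q* = √(2DS / (H(1 − d/p))) = √(2 × 56,400 × 556 / (12 × 0.8280)).
= √(62,716,800 / 9.9366) ≈ 2512.311.

Q* ≈ 2,512.3 rolls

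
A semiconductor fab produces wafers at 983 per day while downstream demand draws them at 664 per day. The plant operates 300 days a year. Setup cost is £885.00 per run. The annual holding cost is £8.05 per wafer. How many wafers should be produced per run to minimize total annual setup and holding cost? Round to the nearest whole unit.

Annual demand D = 664 × 300 = 199,200.
Production build-up factor (1 − d/p) = 1 − 664/983 = 0.3245.
Q* = √(2DS / (H(1 − d/p))) = √(2 × 199,200 × 885 / (8.05 × 0.3245)).
= √(352,584,000 / 2.6124) ≈ 11617.556.

Q* ≈ 11,618 wafers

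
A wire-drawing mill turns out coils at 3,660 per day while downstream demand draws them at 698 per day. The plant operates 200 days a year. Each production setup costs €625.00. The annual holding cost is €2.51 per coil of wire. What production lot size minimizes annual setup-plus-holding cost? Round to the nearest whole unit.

Annual demand D = 698 × 200 = 139,600.
Production build-up factor (1 − d/p) = 1 − 698/3,660 = 0.8093.
Q* = √(2DS / (H(1 − d/p))) = √(2 × 139,600 × 625 / (2.51 × 0.8093)).
= √(174,500,000 / 2.0313) ≈ 9268.488.

Q* ≈ 9,268 coils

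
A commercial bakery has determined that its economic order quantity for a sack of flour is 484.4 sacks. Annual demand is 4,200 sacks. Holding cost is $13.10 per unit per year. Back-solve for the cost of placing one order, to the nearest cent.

S ≈ $365.93

Invert the EOQ relation Q*² = 2DS/H.
From Q* = √(2DS/H): S = Q*²H / (2D) = 484.4² × 13.1 / (2 × 4,200) = 365.9319.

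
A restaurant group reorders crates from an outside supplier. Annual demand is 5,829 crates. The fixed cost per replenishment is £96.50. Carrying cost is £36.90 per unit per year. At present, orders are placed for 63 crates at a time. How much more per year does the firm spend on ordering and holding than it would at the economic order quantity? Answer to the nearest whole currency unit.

Extra cost ≈ £3,648 per year

EOQ = √(2DS/H) = √(2 × 5,829 × 96.5 / 36.9) ≈ 174.61.
Cost at Q* = (D/Q*)S + (Q*/2)H = √(2DSH) ≈ £6,443.01.
Cost at Q = 63: (5,829/63)×96.5 + (63/2)×36.9 = £8,928.55 + £1,162.35 = £10,090.90.
Excess = £10,090.90 − £6,443.01 = £3,647.89.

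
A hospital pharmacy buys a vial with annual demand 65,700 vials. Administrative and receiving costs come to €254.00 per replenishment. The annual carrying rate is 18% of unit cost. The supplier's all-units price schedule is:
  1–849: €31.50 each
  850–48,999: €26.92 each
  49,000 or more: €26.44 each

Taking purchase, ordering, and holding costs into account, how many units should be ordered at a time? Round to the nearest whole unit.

Q* ≈ 2,624 vials

Holding cost per unit per year at price C is H = 0.18·C.
Candidates are each tier's EOQ (if it falls in that tier) and each price-break quantity.
Tier 1 (€31.50): EOQ = 2426.2 exceeds tier's upper bound 849, so this tier is dominated.
EOQ at €26.92 = 2624.5 (feasible in tier 2): TC = 65,700×€26.92 + (65,700/2624.5)×254 + (2624.5/2)×0.18×€26.92 = €1,781,361.11.
EOQ at €26.44 = 2648.2 < 49000, so use break Q=49000: TC = 65,700×€26.44 + (65,700/49000.0)×254 + (49000.0/2)×0.18×€26.44 = €1,854,048.97.
Lowest total cost is €1,781,361.11 at Q = 2624.5.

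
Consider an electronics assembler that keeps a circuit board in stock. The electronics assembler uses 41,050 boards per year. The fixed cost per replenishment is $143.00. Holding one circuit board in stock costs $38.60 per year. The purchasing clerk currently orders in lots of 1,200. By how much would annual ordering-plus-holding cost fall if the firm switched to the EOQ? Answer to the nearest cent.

Extra cost ≈ $6,763.87 per year

EOQ = √(2DS/H) = √(2 × 41,050 × 143 / 38.6) ≈ 551.50.
Cost at Q* = (D/Q*)S + (Q*/2)H = √(2DSH) ≈ $21,287.92.
Cost at Q = 1,200: (41,050/1,200)×143 + (1,200/2)×38.6 = $4,891.79 + $23,160.00 = $28,051.79.
Excess = $28,051.79 − $21,287.92 = $6,763.87.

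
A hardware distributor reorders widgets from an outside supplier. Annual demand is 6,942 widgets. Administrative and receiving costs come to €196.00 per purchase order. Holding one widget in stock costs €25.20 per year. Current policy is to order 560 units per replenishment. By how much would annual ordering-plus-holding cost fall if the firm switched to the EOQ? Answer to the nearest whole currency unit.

EOQ = √(2DS/H) = √(2 × 6,942 × 196 / 25.2) ≈ 328.61.
Cost at Q* = (D/Q*)S + (Q*/2)H = √(2DSH) ≈ €8,281.05.
Cost at Q = 560: (6,942/560)×196 + (560/2)×25.2 = €2,429.70 + €7,056.00 = €9,485.70.
Excess = €9,485.70 − €8,281.05 = €1,204.65.

Extra cost ≈ €1,205 per year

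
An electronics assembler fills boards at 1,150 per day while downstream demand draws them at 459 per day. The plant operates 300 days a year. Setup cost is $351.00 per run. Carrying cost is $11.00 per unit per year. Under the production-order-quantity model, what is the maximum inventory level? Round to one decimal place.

I_max ≈ 2,297.9 boards

Annual demand D = 459 × 300 = 137,700.
Production build-up factor (1 − d/p) = 1 − 459/1,150 = 0.6009.
Q* = √(2DS / (H(1 − d/p))) = √(2 × 137,700 × 351 / (11 × 0.6009)).
= √(96,665,400 / 6.6096) ≈ 3824.275.
Maximum inventory = Q*(1 − d/p) = 3824.275 × 0.6009 ≈ 2297.890.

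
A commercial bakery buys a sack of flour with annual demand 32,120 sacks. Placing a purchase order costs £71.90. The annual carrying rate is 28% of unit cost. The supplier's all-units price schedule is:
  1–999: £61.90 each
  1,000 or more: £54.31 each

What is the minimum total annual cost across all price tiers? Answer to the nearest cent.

TC* ≈ £1,754,350.03

Holding cost per unit per year at price C is H = 0.28·C.
Evaluate total cost at each tier's feasible EOQ or, if the EOQ is below the tier, at the tier's minimum quantity.
EOQ at £61.90 = 516.2 (feasible in tier 1): TC = 32,120×£61.90 + (32,120/516.2)×71.9 + (516.2/2)×0.28×£61.90 = £1,997,175.29.
EOQ at £54.31 = 551.1 < 1000, so use break Q=1000: TC = 32,120×£54.31 + (32,120/1000.0)×71.9 + (1000.0/2)×0.28×£54.31 = £1,754,350.03.
Lowest total cost among the candidates is at Q = 1000.0.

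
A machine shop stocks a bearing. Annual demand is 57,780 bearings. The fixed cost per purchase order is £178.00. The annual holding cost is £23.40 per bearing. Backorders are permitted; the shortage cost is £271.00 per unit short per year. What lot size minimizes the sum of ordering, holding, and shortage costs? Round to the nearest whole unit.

Q* ≈ 977 bearings

With planned backorders, Q* = √(2DS/H) · √((H+B)/B).
√(2DS/H) = √(2 × 57,780 × 178 / 23.4) = 937.575.
√((H+B)/B) = √((23.4+271)/271) = 1.0423.
Q* ≈ 977.215.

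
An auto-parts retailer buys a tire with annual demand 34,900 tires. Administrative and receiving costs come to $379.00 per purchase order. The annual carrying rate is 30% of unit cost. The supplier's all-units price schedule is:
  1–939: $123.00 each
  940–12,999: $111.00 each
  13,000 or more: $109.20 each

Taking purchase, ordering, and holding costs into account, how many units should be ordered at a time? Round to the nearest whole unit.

Q* ≈ 940 tires

Holding cost per unit per year at price C is H = 0.30·C.
Evaluate total cost at each tier's feasible EOQ or, if the EOQ is below the tier, at the tier's minimum quantity.
EOQ at $123.00 = 846.7 (feasible in tier 1): TC = 34,900×$123.00 + (34,900/846.7)×379 + (846.7/2)×0.30×$123.00 = $4,323,943.56.
EOQ at $111.00 = 891.3 < 940, so use break Q=940: TC = 34,900×$111.00 + (34,900/940.0)×379 + (940.0/2)×0.30×$111.00 = $3,903,622.38.
EOQ at $109.20 = 898.6 < 13000, so use break Q=13000: TC = 34,900×$109.20 + (34,900/13000.0)×379 + (13000.0/2)×0.30×$109.20 = $4,025,037.47.
Lowest total cost is $3,903,622.38 at Q = 940.0.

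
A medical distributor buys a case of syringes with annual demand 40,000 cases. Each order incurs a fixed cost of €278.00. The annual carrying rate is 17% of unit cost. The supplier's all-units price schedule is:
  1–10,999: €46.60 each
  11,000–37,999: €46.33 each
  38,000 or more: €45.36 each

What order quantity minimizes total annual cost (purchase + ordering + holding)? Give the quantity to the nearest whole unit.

Q* ≈ 1,676 cases

Holding cost per unit per year at price C is H = 0.17·C.
For each price level, check whether its EOQ is feasible; otherwise the best quantity at that price is the breakpoint.
EOQ at €46.60 = 1675.5 (feasible in tier 1): TC = 40,000×€46.60 + (40,000/1675.5)×278 + (1675.5/2)×0.17×€46.60 = €1,877,273.48.
EOQ at €46.33 = 1680.4 < 11000, so use break Q=11000: TC = 40,000×€46.33 + (40,000/11000.0)×278 + (11000.0/2)×0.17×€46.33 = €1,897,529.46.
EOQ at €45.36 = 1698.3 < 38000, so use break Q=38000: TC = 40,000×€45.36 + (40,000/38000.0)×278 + (38000.0/2)×0.17×€45.36 = €1,961,205.43.
Lowest total cost is €1,877,273.48 at Q = 1675.5.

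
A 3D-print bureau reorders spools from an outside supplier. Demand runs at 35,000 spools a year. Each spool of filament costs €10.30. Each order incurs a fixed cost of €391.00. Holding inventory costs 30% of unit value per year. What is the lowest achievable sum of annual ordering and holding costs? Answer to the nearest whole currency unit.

Holding cost H = 0.30 × €10.30 = €3.0900 per unit per year.
EOQ = √(2DS/H) = √(2 × 35,000 × 391 / 3.09) ≈ 2976.17.
At the optimum the two cost components are equal, so total cost = 2·(Q*/2)H = Q*·H.
Minimum total = √(2DSH) = √(2 × 35,000 × 391 × 3.09) ≈ 9196.374.

TC* ≈ €9,196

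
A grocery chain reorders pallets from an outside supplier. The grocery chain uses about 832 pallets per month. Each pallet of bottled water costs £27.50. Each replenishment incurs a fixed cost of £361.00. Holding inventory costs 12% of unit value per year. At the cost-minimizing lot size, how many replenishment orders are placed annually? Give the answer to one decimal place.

Annual demand D = 832 × 12 = 9,984.
Holding cost H = 0.12 × £27.50 = £3.3000 per unit per year.
Q* = √(2DS/H) = √(2 × 9,984 × 361 / 3.3) ≈ 1477.96.
Orders per year = D / Q* = 9,984 / 1477.96 ≈ 6.755.

N ≈ 6.8 orders per year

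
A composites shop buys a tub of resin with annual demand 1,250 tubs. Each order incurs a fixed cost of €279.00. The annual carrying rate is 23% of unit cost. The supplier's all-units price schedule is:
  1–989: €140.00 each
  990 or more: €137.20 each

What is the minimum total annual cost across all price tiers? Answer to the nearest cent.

TC* ≈ €179,739.15

Holding cost per unit per year at price C is H = 0.23·C.
Candidates are each tier's EOQ (if it falls in that tier) and each price-break quantity.
EOQ at €140.00 = 147.2 (feasible in tier 1): TC = 1,250×€140.00 + (1,250/147.2)×279 + (147.2/2)×0.23×€140.00 = €179,739.15.
EOQ at €137.20 = 148.7 < 990, so use break Q=990: TC = 1,250×€137.20 + (1,250/990.0)×279 + (990.0/2)×0.23×€137.20 = €187,472.49.
Lowest total cost among the candidates is at Q = 147.2.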